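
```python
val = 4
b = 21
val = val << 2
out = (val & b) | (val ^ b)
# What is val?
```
Trace:
  val=4
  val=4, b=21
  val=16, b=21
  val=16, b=21, out=21

Final answer: 16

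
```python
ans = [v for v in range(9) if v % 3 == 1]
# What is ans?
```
Trace:
  v=0
  v=1
  v=2
  v=3
  v=4
  v=5
  v=6
  v=7
  v=8
  ans=[1, 4, 7]

Final answer: [1, 4, 7]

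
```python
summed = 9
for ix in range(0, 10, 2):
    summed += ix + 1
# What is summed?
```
Trace:
  summed=9
  summed=10, ix=0
  summed=13, ix=2
  summed=18, ix=4
  summed=25, ix=6
  summed=34, ix=8

Final answer: 34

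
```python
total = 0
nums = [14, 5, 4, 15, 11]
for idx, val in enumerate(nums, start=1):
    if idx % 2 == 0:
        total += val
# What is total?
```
Trace:
  total=0
  total=0, idx=1, val=14
  total=5, idx=2, val=5
  total=5, idx=3, val=4
  total=20, idx=4, val=15
  total=20, idx=5, val=11

Final answer: 20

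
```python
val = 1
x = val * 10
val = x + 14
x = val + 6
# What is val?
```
Trace:
  val=1
  val=1, x=10
  val=24, x=10
  val=24, x=30

Final answer: 24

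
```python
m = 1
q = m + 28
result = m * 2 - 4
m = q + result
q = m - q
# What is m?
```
Trace:
  m=1
  m=1, q=29
  m=1, q=29, result=-2
  m=27, q=29, result=-2
  m=27, q=-2, result=-2

Final answer: 27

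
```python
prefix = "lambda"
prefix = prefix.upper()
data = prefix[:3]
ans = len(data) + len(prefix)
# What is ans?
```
Trace:
  prefix='lambda'
  prefix='LAMBDA'
  prefix='LAMBDA', data='LAM'
  prefix='LAMBDA', data='LAM', ans=9

Final answer: 9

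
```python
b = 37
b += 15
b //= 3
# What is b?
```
Trace:
  b=37
  b=52
  b=17

Final answer: 17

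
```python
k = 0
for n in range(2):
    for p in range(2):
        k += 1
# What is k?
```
Trace:
  k=0
  k=1, n=0, p=0
  k=2, n=0, p=1
  k=3, n=1, p=0
  k=4, n=1, p=1

Final answer: 4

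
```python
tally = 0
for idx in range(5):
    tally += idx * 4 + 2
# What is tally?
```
Trace:
  tally=0
  tally=2, idx=0
  tally=8, idx=1
  tally=18, idx=2
  tally=32, idx=3
  tally=50, idx=4

Final answer: 50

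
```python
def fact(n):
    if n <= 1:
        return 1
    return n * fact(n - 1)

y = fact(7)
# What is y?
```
Call trace:
fact(n=7)
  fact(n=6)
    fact(n=5)
      fact(n=4)
        fact(n=3)
          fact(n=2)
            fact(n=1)
            -> return 1
          -> return 2
        -> return 6
      -> return 24
    -> return 120
  -> return 720
-> return 5040

Final answer: 5040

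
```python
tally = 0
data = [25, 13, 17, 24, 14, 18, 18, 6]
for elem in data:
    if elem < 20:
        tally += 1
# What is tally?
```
Trace:
  tally=0
  tally=0, elem=25
  tally=1, elem=13
  tally=2, elem=17
  tally=2, elem=24
  tally=3, elem=14
  tally=4, elem=18
  tally=5, elem=18
  tally=6, elem=6

Final answer: 6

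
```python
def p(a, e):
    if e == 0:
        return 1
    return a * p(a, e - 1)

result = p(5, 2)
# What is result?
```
Call trace:
p(a=5, e=2)
  p(a=5, e=1)
    p(a=5, e=0)
    -> return 1
  -> return 5
-> return 25

Final answer: 25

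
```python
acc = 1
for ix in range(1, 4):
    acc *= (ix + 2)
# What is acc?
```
Trace:
  acc=1
  acc=3, ix=1
  acc=12, ix=2
  acc=60, ix=3

Final answer: 60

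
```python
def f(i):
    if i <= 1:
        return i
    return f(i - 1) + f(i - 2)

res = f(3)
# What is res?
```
Call trace:
f(i=3)
  f(i=2)
    f(i=1)
    -> return 1
    f(i=0)
    -> return 0
  -> return 1
  f(i=1)
  -> return 1
-> return 2

Final answer: 2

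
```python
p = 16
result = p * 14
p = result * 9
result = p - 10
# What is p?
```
Trace:
  p=16
  p=16, result=224
  p=2016, result=224
  p=2016, result=2006

Final answer: 2016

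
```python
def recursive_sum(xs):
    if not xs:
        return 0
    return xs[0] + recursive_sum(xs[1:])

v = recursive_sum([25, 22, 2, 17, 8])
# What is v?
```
Call trace:
recursive_sum(xs=[25, 22, 2, 17, 8])
  recursive_sum(xs=[22, 2, 17, 8])
    recursive_sum(xs=[2, 17, 8])
      recursive_sum(xs=[17, 8])
        recursive_sum(xs=[8])
          recursive_sum(xs=[])
          -> return 0
        -> return 8
      -> return 25
    -> return 27
  -> return 49
-> return 74

Final answer: 74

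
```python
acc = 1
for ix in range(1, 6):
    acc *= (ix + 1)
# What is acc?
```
Trace:
  acc=1
  acc=2, ix=1
  acc=6, ix=2
  acc=24, ix=3
  acc=120, ix=4
  acc=720, ix=5

Final answer: 720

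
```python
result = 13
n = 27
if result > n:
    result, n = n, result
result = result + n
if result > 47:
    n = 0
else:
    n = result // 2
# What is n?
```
Trace:
  result=13
  result=13, n=27
  result=13, n=27
  result=40, n=27
  result=40, n=20

Final answer: 20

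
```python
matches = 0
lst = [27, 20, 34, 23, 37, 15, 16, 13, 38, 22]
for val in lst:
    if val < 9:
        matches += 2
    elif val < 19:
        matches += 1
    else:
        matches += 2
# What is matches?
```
Trace:
  matches=0
  matches=2, val=27
  matches=4, val=20
  matches=6, val=34
  matches=8, val=23
  matches=10, val=37
  matches=11, val=15
  matches=12, val=16
  matches=13, val=13
  matches=15, val=38
  matches=17, val=22

Final answer: 17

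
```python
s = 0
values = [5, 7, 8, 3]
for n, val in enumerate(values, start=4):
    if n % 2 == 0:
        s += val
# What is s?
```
Trace:
  s=0
  s=5, n=4, val=5
  s=5, n=5, val=7
  s=13, n=6, val=8
  s=13, n=7, val=3

Final answer: 13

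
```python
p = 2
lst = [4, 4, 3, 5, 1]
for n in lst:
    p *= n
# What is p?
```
Trace:
  p=2
  p=8, n=4
  p=32, n=4
  p=96, n=3
  p=480, n=5
  p=480, n=1

Final answer: 480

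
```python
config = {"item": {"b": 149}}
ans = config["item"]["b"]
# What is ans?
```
Trace:
  config={'item': {'b': 149}}
  config={'item': {'b': 149}}, ans=149

Final answer: 149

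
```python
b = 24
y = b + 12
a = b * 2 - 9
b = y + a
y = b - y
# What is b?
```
Trace:
  b=24
  b=24, y=36
  b=24, y=36, a=39
  b=75, y=36, a=39
  b=75, y=39, a=39

Final answer: 75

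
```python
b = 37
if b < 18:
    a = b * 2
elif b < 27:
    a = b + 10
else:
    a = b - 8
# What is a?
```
Trace:
  b=37
  b=37, a=29

Final answer: 29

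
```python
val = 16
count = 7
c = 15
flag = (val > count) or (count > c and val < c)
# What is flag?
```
Trace:
  val=16
  val=16, count=7
  val=16, count=7, c=15
  val=16, count=7, c=15, flag=True

Final answer: True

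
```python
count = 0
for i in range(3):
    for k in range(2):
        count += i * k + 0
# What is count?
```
Trace:
  count=0
  count=0, i=0, k=0
  count=0, i=0, k=1
  count=0, i=1, k=0
  count=1, i=1, k=1
  count=1, i=2, k=0
  count=3, i=2, k=1

Final answer: 3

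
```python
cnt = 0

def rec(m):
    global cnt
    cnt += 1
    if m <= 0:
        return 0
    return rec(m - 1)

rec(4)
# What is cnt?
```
Call trace:
rec(m=4)
  rec(m=3)
    rec(m=2)
      rec(m=1)
        rec(m=0)
        -> return 0
      -> return 0
    -> return 0
  -> return 0
-> return 0

cnt is incremented once per call. rec is entered once for each m = 4, 3, 2, 1, 0 (the m <= 0 call returns without recursing), i.e. 4 + 1 calls.
cnt = 5

Final answer: 5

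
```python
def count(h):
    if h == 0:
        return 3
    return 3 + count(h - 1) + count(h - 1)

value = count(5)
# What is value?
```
Call trace (a repeated sub-call is expanded the first time; later identical calls just restate its return value):
count(h=5)
  count(h=4)
    count(h=3)
      count(h=2)
        count(h=1)
          count(h=0)
          -> return 3
          count(h=0)
          -> return 3
        -> return 9
        count(h=1) -> return 9  (same call as traced above)
      -> return 21
      count(h=2) -> return 21  (same call as traced above)
    -> return 45
    count(h=3) -> return 45  (same call as traced above)
  -> return 93
  count(h=4) -> return 93  (same call as traced above)
-> return 189

Final answer: 189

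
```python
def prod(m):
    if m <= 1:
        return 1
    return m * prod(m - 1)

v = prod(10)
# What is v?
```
Call trace:
prod(m=10)
  prod(m=9)
    prod(m=8)
      prod(m=7)
        prod(m=6)
          prod(m=5)
            prod(m=4)
              prod(m=3)
                prod(m=2)
                  prod(m=1)
                  -> return 1
                -> return 2
              -> return 6
            -> return 24
          -> return 120
        -> return 720
      -> return 5040
    -> return 40320
  -> return 362880
-> return 3628800

Final answer: 3628800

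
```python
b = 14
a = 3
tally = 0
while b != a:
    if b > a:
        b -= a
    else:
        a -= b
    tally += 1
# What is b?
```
Trace:
  b=14
  b=14, a=3
  b=14, a=3, tally=0
  b=11, a=3, tally=1
  b=8, a=3, tally=2
  b=5, a=3, tally=3
  b=2, a=3, tally=4
  b=2, a=1, tally=5
  b=1, a=1, tally=6

Final answer: 1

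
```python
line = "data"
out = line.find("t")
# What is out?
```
Trace:
  line='data'
  line='data', out=2

Final answer: 2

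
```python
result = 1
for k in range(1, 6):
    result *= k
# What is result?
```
Trace:
  result=1
  result=1, k=1
  result=2, k=2
  result=6, k=3
  result=24, k=4
  result=120, k=5

Final answer: 120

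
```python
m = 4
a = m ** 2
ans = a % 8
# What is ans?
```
Trace:
  m=4
  m=4, a=16
  m=4, a=16, ans=0

Final answer: 0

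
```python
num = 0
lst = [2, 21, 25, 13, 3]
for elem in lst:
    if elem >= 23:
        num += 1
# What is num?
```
Trace:
  num=0
  num=0, elem=2
  num=0, elem=21
  num=1, elem=25
  num=1, elem=13
  num=1, elem=3

Final answer: 1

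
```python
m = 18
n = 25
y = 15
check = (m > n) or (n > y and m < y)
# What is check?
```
Trace:
  m=18
  m=18, n=25
  m=18, n=25, y=15
  m=18, n=25, y=15, check=False

Final answer: False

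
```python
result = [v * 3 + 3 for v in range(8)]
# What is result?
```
Trace:
  v=0
  v=1
  v=2
  v=3
  v=4
  v=5
  v=6
  v=7
  result=[3, 6, 9, 12, 15, 18, 21, 24]

Final answer: [3, 6, 9, 12, 15, 18, 21, 24]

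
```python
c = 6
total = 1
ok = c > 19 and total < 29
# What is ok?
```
Trace:
  c=6
  c=6, total=1
  c=6, total=1, ok=False

Final answer: False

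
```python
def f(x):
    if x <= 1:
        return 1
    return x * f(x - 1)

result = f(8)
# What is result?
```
Call trace:
f(x=8)
  f(x=7)
    f(x=6)
      f(x=5)
        f(x=4)
          f(x=3)
            f(x=2)
              f(x=1)
              -> return 1
            -> return 2
          -> return 6
        -> return 24
      -> return 120
    -> return 720
  -> return 5040
-> return 40320

Final answer: 40320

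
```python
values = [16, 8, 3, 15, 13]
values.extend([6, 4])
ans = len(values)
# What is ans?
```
Trace:
  values=[16, 8, 3, 15, 13]
  values=[16, 8, 3, 15, 13, 6, 4]
  values=[16, 8, 3, 15, 13, 6, 4], ans=7

Final answer: 7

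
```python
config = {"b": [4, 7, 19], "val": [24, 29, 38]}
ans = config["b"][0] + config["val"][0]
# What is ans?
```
Trace:
  config={'b': [4, 7, 19], 'val': [24, 29, 38]}
  config={'b': [4, 7, 19], 'val': [24, 29, 38]}, ans=28

Final answer: 28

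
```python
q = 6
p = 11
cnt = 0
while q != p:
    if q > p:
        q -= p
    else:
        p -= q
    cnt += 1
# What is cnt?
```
Trace:
  q=6
  q=6, p=11
  q=6, p=11, cnt=0
  q=6, p=5, cnt=1
  q=1, p=5, cnt=2
  q=1, p=4, cnt=3
  q=1, p=3, cnt=4
  q=1, p=2, cnt=5
  q=1, p=1, cnt=6

Final answer: 6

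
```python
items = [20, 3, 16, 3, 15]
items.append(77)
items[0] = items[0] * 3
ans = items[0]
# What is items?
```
Trace:
  items=[20, 3, 16, 3, 15]
  items=[20, 3, 16, 3, 15, 77]
  items=[60, 3, 16, 3, 15, 77]
  items=[60, 3, 16, 3, 15, 77], ans=60

Final answer: [60, 3, 16, 3, 15, 77]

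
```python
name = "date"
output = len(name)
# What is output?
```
Trace:
  name='date'
  name='date', output=4

Final answer: 4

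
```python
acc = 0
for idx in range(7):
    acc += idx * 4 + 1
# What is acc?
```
Trace:
  acc=0
  acc=1, idx=0
  acc=6, idx=1
  acc=15, idx=2
  acc=28, idx=3
  acc=45, idx=4
  acc=66, idx=5
  acc=91, idx=6

Final answer: 91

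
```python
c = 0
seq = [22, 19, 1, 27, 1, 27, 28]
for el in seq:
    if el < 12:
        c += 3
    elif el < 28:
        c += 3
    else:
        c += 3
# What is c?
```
Trace:
  c=0
  c=3, el=22
  c=6, el=19
  c=9, el=1
  c=12, el=27
  c=15, el=1
  c=18, el=27
  c=21, el=28

Final answer: 21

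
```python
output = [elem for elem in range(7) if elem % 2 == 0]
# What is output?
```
Trace:
  elem=0
  elem=1
  elem=2
  elem=3
  elem=4
  elem=5
  elem=6
  output=[0, 2, 4, 6]

Final answer: [0, 2, 4, 6]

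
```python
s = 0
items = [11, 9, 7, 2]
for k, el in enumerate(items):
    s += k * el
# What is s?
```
Trace:
  s=0
  s=0, k=0, el=11
  s=9, k=1, el=9
  s=23, k=2, el=7
  s=29, k=3, el=2

Final answer: 29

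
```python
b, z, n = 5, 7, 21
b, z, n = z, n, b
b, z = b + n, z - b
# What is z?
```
Trace:
  b=5, z=7, n=21
  b=7, z=21, n=5
  b=12, z=14, n=5

Final answer: 14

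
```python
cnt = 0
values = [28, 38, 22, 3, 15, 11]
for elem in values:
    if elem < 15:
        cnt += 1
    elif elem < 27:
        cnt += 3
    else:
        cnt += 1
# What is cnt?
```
Trace:
  cnt=0
  cnt=1, elem=28
  cnt=2, elem=38
  cnt=5, elem=22
  cnt=6, elem=3
  cnt=9, elem=15
  cnt=10, elem=11

Final answer: 10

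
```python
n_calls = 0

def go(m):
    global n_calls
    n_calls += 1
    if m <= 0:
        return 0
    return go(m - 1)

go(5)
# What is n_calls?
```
Call trace:
go(m=5)
  go(m=4)
    go(m=3)
      go(m=2)
        go(m=1)
          go(m=0)
          -> return 0
        -> return 0
      -> return 0
    -> return 0
  -> return 0
-> return 0

n_calls is incremented once per call. go is entered once for each m = 5, 4, 3, 2, 1, 0 (the m <= 0 call returns without recursing), i.e. 5 + 1 calls.
n_calls = 6

Final answer: 6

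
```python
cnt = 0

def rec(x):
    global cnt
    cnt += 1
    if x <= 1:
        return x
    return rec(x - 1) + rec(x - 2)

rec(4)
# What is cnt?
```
Call trace (a repeated sub-call is expanded the first time; later identical calls just restate its return value):
rec(x=4)
  rec(x=3)
    rec(x=2)
      rec(x=1)
      -> return 1
      rec(x=0)
      -> return 0
    -> return 1
    rec(x=1)
    -> return 1
  -> return 2
  rec(x=2) -> return 1  (same call as traced above)
-> return 3

cnt is incremented once per call, so count the calls in each subtree. Let C(x) = number of calls made by rec(x).
C(0) = C(1) = 1 (base case, no recursion); C(x) = 1 + C(x - 1) + C(x - 2) otherwise.
C(2) = 1 + C(1) + C(0) = 1 + 1 + 1 = 3
C(3) = 1 + C(2) + C(1) = 1 + 3 + 1 = 5
C(4) = 1 + C(3) + C(2) = 1 + 5 + 3 = 9
cnt = C(4) = 9

Final answer: 9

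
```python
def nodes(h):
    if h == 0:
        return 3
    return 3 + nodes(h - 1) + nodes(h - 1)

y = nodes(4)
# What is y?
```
Call trace (a repeated sub-call is expanded the first time; later identical calls just restate its return value):
nodes(h=4)
  nodes(h=3)
    nodes(h=2)
      nodes(h=1)
        nodes(h=0)
        -> return 3
        nodes(h=0)
        -> return 3
      -> return 9
      nodes(h=1) -> return 9  (same call as traced above)
    -> return 21
    nodes(h=2) -> return 21  (same call as traced above)
  -> return 45
  nodes(h=3) -> return 45  (same call as traced above)
-> return 93

Final answer: 93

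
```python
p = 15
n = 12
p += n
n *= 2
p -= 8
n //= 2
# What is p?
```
Trace:
  p=15
  p=15, n=12
  p=27, n=12
  p=27, n=24
  p=19, n=24
  p=19, n=12

Final answer: 19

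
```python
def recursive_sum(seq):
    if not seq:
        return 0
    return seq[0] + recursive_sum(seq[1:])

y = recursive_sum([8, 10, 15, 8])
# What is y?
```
Call trace:
recursive_sum(seq=[8, 10, 15, 8])
  recursive_sum(seq=[10, 15, 8])
    recursive_sum(seq=[15, 8])
      recursive_sum(seq=[8])
        recursive_sum(seq=[])
        -> return 0
      -> return 8
    -> return 23
  -> return 33
-> return 41

Final answer: 41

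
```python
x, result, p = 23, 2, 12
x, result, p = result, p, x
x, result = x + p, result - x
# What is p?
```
Trace:
  x=23, result=2, p=12
  x=2, result=12, p=23
  x=25, result=10, p=23

Final answer: 23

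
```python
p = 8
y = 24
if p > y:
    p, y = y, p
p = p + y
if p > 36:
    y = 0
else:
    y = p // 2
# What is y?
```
Trace:
  p=8
  p=8, y=24
  p=8, y=24
  p=32, y=24
  p=32, y=16

Final answer: 16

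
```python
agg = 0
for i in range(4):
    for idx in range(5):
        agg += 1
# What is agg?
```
Trace:
  agg=0
  agg=1, i=0, idx=0
  agg=2, i=0, idx=1
  agg=3, i=0, idx=2
  agg=4, i=0, idx=3
  agg=5, i=0, idx=4
  agg=6, i=1, idx=0
  agg=7, i=1, idx=1
  agg=8, i=1, idx=2
  agg=9, i=1, idx=3
  agg=10, i=1, idx=4
  agg=11, i=2, idx=0
  agg=12, i=2, idx=1
  agg=13, i=2, idx=2
  agg=14, i=2, idx=3
  agg=15, i=2, idx=4
  agg=16, i=3, idx=0
  agg=17, i=3, idx=1
  agg=18, i=3, idx=2
  agg=19, i=3, idx=3
  agg=20, i=3, idx=4

Final answer: 20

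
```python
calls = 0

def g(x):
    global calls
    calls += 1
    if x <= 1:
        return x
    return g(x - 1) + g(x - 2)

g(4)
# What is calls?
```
Call trace (a repeated sub-call is expanded the first time; later identical calls just restate its return value):
g(x=4)
  g(x=3)
    g(x=2)
      g(x=1)
      -> return 1
      g(x=0)
      -> return 0
    -> return 1
    g(x=1)
    -> return 1
  -> return 2
  g(x=2) -> return 1  (same call as traced above)
-> return 3

calls is incremented once per call, so count the calls in each subtree. Let C(x) = number of calls made by g(x).
C(0) = C(1) = 1 (base case, no recursion); C(x) = 1 + C(x - 1) + C(x - 2) otherwise.
C(2) = 1 + C(1) + C(0) = 1 + 1 + 1 = 3
C(3) = 1 + C(2) + C(1) = 1 + 3 + 1 = 5
C(4) = 1 + C(3) + C(2) = 1 + 5 + 3 = 9
calls = C(4) = 9

Final answer: 9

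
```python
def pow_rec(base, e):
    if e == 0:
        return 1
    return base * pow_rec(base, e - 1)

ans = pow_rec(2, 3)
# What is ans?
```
Call trace:
pow_rec(base=2, e=3)
  pow_rec(base=2, e=2)
    pow_rec(base=2, e=1)
      pow_rec(base=2, e=0)
      -> return 1
    -> return 2
  -> return 4
-> return 8

Final answer: 8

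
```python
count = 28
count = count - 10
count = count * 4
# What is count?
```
Trace:
  count=28
  count=18
  count=72

Final answer: 72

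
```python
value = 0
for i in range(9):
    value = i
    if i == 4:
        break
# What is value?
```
Trace:
  value=0
  value=0, i=0
  value=1, i=1
  value=2, i=2
  value=3, i=3
  value=4, i=4

Final answer: 4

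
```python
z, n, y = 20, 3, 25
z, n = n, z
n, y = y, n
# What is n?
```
Trace:
  z=20, n=3, y=25
  z=3, n=20, y=25
  z=3, n=25, y=20

Final answer: 25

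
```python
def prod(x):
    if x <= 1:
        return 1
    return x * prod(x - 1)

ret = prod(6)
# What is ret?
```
Call trace:
prod(x=6)
  prod(x=5)
    prod(x=4)
      prod(x=3)
        prod(x=2)
          prod(x=1)
          -> return 1
        -> return 2
      -> return 6
    -> return 24
  -> return 120
-> return 720

Final answer: 720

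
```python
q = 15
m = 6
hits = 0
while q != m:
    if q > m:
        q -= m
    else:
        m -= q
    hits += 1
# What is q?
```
Trace:
  q=15
  q=15, m=6
  q=15, m=6, hits=0
  q=9, m=6, hits=1
  q=3, m=6, hits=2
  q=3, m=3, hits=3

Final answer: 3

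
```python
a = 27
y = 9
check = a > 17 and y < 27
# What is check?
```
Trace:
  a=27
  a=27, y=9
  a=27, y=9, check=True

Final answer: True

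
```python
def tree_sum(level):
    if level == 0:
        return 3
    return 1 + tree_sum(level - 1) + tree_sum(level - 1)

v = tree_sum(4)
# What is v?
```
Call trace (a repeated sub-call is expanded the first time; later identical calls just restate its return value):
tree_sum(level=4)
  tree_sum(level=3)
    tree_sum(level=2)
      tree_sum(level=1)
        tree_sum(level=0)
        -> return 3
        tree_sum(level=0)
        -> return 3
      -> return 7
      tree_sum(level=1) -> return 7  (same call as traced above)
    -> return 15
    tree_sum(level=2) -> return 15  (same call as traced above)
  -> return 31
  tree_sum(level=3) -> return 31  (same call as traced above)
-> return 63

Final answer: 63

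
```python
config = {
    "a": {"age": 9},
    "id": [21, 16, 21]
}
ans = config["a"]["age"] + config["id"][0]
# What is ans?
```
Trace:
  config={'a': {'age': 9}, 'id': [21, 16, 21]}
  config={'a': {'age': 9}, 'id': [21, 16, 21]}, ans=30

Final answer: 30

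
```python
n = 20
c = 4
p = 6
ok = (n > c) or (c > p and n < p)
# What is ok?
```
Trace:
  n=20
  n=20, c=4
  n=20, c=4, p=6
  n=20, c=4, p=6, ok=True

Final answer: True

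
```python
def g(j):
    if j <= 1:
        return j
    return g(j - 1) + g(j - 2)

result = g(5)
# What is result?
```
Call trace (a repeated sub-call is expanded the first time; later identical calls just restate its return value):
g(j=5)
  g(j=4)
    g(j=3)
      g(j=2)
        g(j=1)
        -> return 1
        g(j=0)
        -> return 0
      -> return 1
      g(j=1)
      -> return 1
    -> return 2
    g(j=2) -> return 1  (same call as traced above)
  -> return 3
  g(j=3) -> return 2  (same call as traced above)
-> return 5

Final answer: 5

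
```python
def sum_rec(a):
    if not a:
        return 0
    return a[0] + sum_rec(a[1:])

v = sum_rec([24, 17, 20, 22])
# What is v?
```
Call trace:
sum_rec(a=[24, 17, 20, 22])
  sum_rec(a=[17, 20, 22])
    sum_rec(a=[20, 22])
      sum_rec(a=[22])
        sum_rec(a=[])
        -> return 0
      -> return 22
    -> return 42
  -> return 59
-> return 83

Final answer: 83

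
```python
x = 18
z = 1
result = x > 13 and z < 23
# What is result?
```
Trace:
  x=18
  x=18, z=1
  x=18, z=1, result=True

Final answer: True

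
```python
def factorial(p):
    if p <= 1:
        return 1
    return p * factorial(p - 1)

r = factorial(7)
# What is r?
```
Call trace:
factorial(p=7)
  factorial(p=6)
    factorial(p=5)
      factorial(p=4)
        factorial(p=3)
          factorial(p=2)
            factorial(p=1)
            -> return 1
          -> return 2
        -> return 6
      -> return 24
    -> return 120
  -> return 720
-> return 5040

Final answer: 5040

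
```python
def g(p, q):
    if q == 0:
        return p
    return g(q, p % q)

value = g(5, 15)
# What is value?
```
Call trace:
g(p=5, q=15)
  g(p=15, q=5)
    g(p=5, q=0)
    -> return 5
  -> return 5
-> return 5

Final answer: 5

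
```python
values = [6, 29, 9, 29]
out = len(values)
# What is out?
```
Trace:
  values=[6, 29, 9, 29]
  values=[6, 29, 9, 29], out=4

Final answer: 4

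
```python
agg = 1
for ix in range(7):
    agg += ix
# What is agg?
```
Trace:
  agg=1
  agg=1, ix=0
  agg=2, ix=1
  agg=4, ix=2
  agg=7, ix=3
  agg=11, ix=4
  agg=16, ix=5
  agg=22, ix=6

Final answer: 22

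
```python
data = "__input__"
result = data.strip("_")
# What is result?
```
Trace:
  data='__input__'
  data='__input__', result='input'

Final answer: 'input'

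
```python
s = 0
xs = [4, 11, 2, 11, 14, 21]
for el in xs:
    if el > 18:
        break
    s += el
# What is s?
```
Trace:
  s=0
  s=4, el=4
  s=15, el=11
  s=17, el=2
  s=28, el=11
  s=42, el=14
  s=42, el=21

Final answer: 42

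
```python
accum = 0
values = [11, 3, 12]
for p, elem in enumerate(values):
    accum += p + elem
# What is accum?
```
Trace:
  accum=0
  accum=11, p=0, elem=11
  accum=15, p=1, elem=3
  accum=29, p=2, elem=12

Final answer: 29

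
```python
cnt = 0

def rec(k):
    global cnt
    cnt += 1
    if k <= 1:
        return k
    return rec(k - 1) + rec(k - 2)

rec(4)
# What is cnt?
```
Call trace (a repeated sub-call is expanded the first time; later identical calls just restate its return value):
rec(k=4)
  rec(k=3)
    rec(k=2)
      rec(k=1)
      -> return 1
      rec(k=0)
      -> return 0
    -> return 1
    rec(k=1)
    -> return 1
  -> return 2
  rec(k=2) -> return 1  (same call as traced above)
-> return 3

cnt is incremented once per call, so count the calls in each subtree. Let C(k) = number of calls made by rec(k).
C(0) = C(1) = 1 (base case, no recursion); C(k) = 1 + C(k - 1) + C(k - 2) otherwise.
C(2) = 1 + C(1) + C(0) = 1 + 1 + 1 = 3
C(3) = 1 + C(2) + C(1) = 1 + 3 + 1 = 5
C(4) = 1 + C(3) + C(2) = 1 + 5 + 3 = 9
cnt = C(4) = 9

Final answer: 9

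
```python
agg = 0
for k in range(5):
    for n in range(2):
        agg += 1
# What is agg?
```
Trace:
  agg=0
  agg=1, k=0, n=0
  agg=2, k=0, n=1
  agg=3, k=1, n=0
  agg=4, k=1, n=1
  agg=5, k=2, n=0
  agg=6, k=2, n=1
  agg=7, k=3, n=0
  agg=8, k=3, n=1
  agg=9, k=4, n=0
  agg=10, k=4, n=1

Final answer: 10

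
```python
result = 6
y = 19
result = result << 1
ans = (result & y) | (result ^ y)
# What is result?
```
Trace:
  result=6
  result=6, y=19
  result=12, y=19
  result=12, y=19, ans=31

Final answer: 12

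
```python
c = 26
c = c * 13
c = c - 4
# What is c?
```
Trace:
  c=26
  c=338
  c=334

Final answer: 334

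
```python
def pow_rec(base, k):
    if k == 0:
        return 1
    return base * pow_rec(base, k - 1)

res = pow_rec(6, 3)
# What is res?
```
Call trace:
pow_rec(base=6, k=3)
  pow_rec(base=6, k=2)
    pow_rec(base=6, k=1)
      pow_rec(base=6, k=0)
      -> return 1
    -> return 6
  -> return 36
-> return 216

Final answer: 216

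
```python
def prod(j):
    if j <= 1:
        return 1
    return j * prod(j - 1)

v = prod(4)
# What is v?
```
Call trace:
prod(j=4)
  prod(j=3)
    prod(j=2)
      prod(j=1)
      -> return 1
    -> return 2
  -> return 6
-> return 24

Final answer: 24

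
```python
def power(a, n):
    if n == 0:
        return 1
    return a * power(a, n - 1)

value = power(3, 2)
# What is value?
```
Call trace:
power(a=3, n=2)
  power(a=3, n=1)
    power(a=3, n=0)
    -> return 1
  -> return 3
-> return 9

Final answer: 9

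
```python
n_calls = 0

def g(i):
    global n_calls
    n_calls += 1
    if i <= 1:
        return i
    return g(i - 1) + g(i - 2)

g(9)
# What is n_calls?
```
Call trace (a repeated sub-call is expanded the first time; later identical calls just restate its return value):
g(i=9)
  g(i=8)
    g(i=7)
      g(i=6)
        g(i=5)
          g(i=4)
            g(i=3)
              g(i=2)
                g(i=1)
                -> return 1
                g(i=0)
                -> return 0
              -> return 1
              g(i=1)
              -> return 1
            -> return 2
            g(i=2) -> return 1  (same call as traced above)
          -> return 3
          g(i=3) -> return 2  (same call as traced above)
        -> return 5
        g(i=4) -> return 3  (same call as traced above)
      -> return 8
      g(i=5) -> return 5  (same call as traced above)
    -> return 13
    g(i=6) -> return 8  (same call as traced above)
  -> return 21
  g(i=7) -> return 13  (same call as traced above)
-> return 34

n_calls is incremented once per call, so count the calls in each subtree. Let C(i) = number of calls made by g(i).
C(0) = C(1) = 1 (base case, no recursion); C(i) = 1 + C(i - 1) + C(i - 2) otherwise.
C(2) = 1 + C(1) + C(0) = 1 + 1 + 1 = 3
C(3) = 1 + C(2) + C(1) = 1 + 3 + 1 = 5
C(4) = 1 + C(3) + C(2) = 1 + 5 + 3 = 9
C(5) = 1 + C(4) + C(3) = 1 + 9 + 5 = 15
C(6) = 1 + C(5) + C(4) = 1 + 15 + 9 = 25
C(7) = 1 + C(6) + C(5) = 1 + 25 + 15 = 41
C(8) = 1 + C(7) + C(6) = 1 + 41 + 25 = 67
C(9) = 1 + C(8) + C(7) = 1 + 67 + 41 = 109
n_calls = C(9) = 109

Final answer: 109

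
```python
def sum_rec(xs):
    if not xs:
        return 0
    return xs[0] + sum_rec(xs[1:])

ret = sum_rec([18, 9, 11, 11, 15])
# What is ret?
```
Call trace:
sum_rec(xs=[18, 9, 11, 11, 15])
  sum_rec(xs=[9, 11, 11, 15])
    sum_rec(xs=[11, 11, 15])
      sum_rec(xs=[11, 15])
        sum_rec(xs=[15])
          sum_rec(xs=[])
          -> return 0
        -> return 15
      -> return 26
    -> return 37
  -> return 46
-> return 64

Final answer: 64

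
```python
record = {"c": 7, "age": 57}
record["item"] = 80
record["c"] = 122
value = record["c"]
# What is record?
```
Trace:
  record={'c': 7, 'age': 57}
  record={'c': 7, 'age': 57, 'item': 80}
  record={'c': 122, 'age': 57, 'item': 80}
  record={'c': 122, 'age': 57, 'item': 80}, value=122

Final answer: {'c': 122, 'age': 57, 'item': 80}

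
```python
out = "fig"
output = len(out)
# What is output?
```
Trace:
  out='fig'
  out='fig', output=3

Final answer: 3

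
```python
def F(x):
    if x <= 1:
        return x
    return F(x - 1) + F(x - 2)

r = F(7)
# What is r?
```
Call trace (a repeated sub-call is expanded the first time; later identical calls just restate its return value):
F(x=7)
  F(x=6)
    F(x=5)
      F(x=4)
        F(x=3)
          F(x=2)
            F(x=1)
            -> return 1
            F(x=0)
            -> return 0
          -> return 1
          F(x=1)
          -> return 1
        -> return 2
        F(x=2) -> return 1  (same call as traced above)
      -> return 3
      F(x=3) -> return 2  (same call as traced above)
    -> return 5
    F(x=4) -> return 3  (same call as traced above)
  -> return 8
  F(x=5) -> return 5  (same call as traced above)
-> return 13

Final answer: 13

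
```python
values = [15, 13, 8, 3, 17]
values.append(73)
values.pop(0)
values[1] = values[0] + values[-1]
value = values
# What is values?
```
Trace:
  values=[15, 13, 8, 3, 17]
  values=[15, 13, 8, 3, 17, 73]
  values=[13, 8, 3, 17, 73]
  values=[13, 86, 3, 17, 73]
  values=[13, 86, 3, 17, 73], value=[13, 86, 3, 17, 73]

Final answer: [13, 86, 3, 17, 73]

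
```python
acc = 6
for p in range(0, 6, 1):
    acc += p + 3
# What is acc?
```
Trace:
  acc=6
  acc=9, p=0
  acc=13, p=1
  acc=18, p=2
  acc=24, p=3
  acc=31, p=4
  acc=39, p=5

Final answer: 39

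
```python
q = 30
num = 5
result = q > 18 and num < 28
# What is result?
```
Trace:
  q=30
  q=30, num=5
  q=30, num=5, result=True

Final answer: True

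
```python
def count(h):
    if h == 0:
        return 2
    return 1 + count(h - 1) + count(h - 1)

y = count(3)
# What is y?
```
Call trace (a repeated sub-call is expanded the first time; later identical calls just restate its return value):
count(h=3)
  count(h=2)
    count(h=1)
      count(h=0)
      -> return 2
      count(h=0)
      -> return 2
    -> return 5
    count(h=1) -> return 5  (same call as traced above)
  -> return 11
  count(h=2) -> return 11  (same call as traced above)
-> return 23

Final answer: 23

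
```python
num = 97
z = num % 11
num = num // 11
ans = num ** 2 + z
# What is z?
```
Trace:
  num=97
  num=97, z=9
  num=8, z=9
  num=8, z=9, ans=73

Final answer: 9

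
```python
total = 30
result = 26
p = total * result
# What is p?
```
Trace:
  total=30
  total=30, result=26
  total=30, result=26, p=780

Final answer: 780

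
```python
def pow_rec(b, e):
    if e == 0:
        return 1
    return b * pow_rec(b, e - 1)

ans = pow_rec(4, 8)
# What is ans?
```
Call trace:
pow_rec(b=4, e=8)
  pow_rec(b=4, e=7)
    pow_rec(b=4, e=6)
      pow_rec(b=4, e=5)
        pow_rec(b=4, e=4)
          pow_rec(b=4, e=3)
            pow_rec(b=4, e=2)
              pow_rec(b=4, e=1)
                pow_rec(b=4, e=0)
                -> return 1
              -> return 4
            -> return 16
          -> return 64
        -> return 256
      -> return 1024
    -> return 4096
  -> return 16384
-> return 65536

Final answer: 65536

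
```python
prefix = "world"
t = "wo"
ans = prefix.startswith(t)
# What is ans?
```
Trace:
  prefix='world'
  prefix='world', t='wo'
  prefix='world', t='wo', ans=True

Final answer: True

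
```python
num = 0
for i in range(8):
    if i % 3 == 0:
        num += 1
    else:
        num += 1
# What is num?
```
Trace:
  num=0
  num=1, i=0
  num=2, i=1
  num=3, i=2
  num=4, i=3
  num=5, i=4
  num=6, i=5
  num=7, i=6
  num=8, i=7

Final answer: 8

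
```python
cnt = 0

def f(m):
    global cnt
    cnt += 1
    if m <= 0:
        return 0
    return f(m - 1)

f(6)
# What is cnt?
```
Call trace:
f(m=6)
  f(m=5)
    f(m=4)
      f(m=3)
        f(m=2)
          f(m=1)
            f(m=0)
            -> return 0
          -> return 0
        -> return 0
      -> return 0
    -> return 0
  -> return 0
-> return 0

cnt is incremented once per call. f is entered once for each m = 6, 5, 4, 3, 2, 1, 0 (the m <= 0 call returns without recursing), i.e. 6 + 1 calls.
cnt = 7

Final answer: 7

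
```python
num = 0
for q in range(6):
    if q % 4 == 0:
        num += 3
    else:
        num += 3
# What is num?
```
Trace:
  num=0
  num=3, q=0
  num=6, q=1
  num=9, q=2
  num=12, q=3
  num=15, q=4
  num=18, q=5

Final answer: 18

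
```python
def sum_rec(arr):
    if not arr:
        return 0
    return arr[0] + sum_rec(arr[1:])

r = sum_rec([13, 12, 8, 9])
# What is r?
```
Call trace:
sum_rec(arr=[13, 12, 8, 9])
  sum_rec(arr=[12, 8, 9])
    sum_rec(arr=[8, 9])
      sum_rec(arr=[9])
        sum_rec(arr=[])
        -> return 0
      -> return 9
    -> return 17
  -> return 29
-> return 42

Final answer: 42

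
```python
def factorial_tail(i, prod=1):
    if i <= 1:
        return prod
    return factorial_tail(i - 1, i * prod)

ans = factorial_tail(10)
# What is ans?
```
Call trace:
factorial_tail(i=10, prod=1)
  factorial_tail(i=9, prod=10)
    factorial_tail(i=8, prod=90)
      factorial_tail(i=7, prod=720)
        factorial_tail(i=6, prod=5040)
          factorial_tail(i=5, prod=30240)
            factorial_tail(i=4, prod=151200)
              factorial_tail(i=3, prod=604800)
                factorial_tail(i=2, prod=1814400)
                  factorial_tail(i=1, prod=3628800)
                  -> return 3628800
                -> return 3628800
              -> return 3628800
            -> return 3628800
          -> return 3628800
        -> return 3628800
      -> return 3628800
    -> return 3628800
  -> return 3628800
-> return 3628800

Final answer: 3628800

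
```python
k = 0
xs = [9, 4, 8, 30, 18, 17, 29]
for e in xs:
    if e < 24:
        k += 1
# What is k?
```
Trace:
  k=0
  k=1, e=9
  k=2, e=4
  k=3, e=8
  k=3, e=30
  k=4, e=18
  k=5, e=17
  k=5, e=29

Final answer: 5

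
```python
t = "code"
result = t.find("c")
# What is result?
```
Trace:
  t='code'
  t='code', result=0

Final answer: 0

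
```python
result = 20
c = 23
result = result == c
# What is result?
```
Trace:
  result=20
  result=20, c=23
  result=False, c=23

Final answer: False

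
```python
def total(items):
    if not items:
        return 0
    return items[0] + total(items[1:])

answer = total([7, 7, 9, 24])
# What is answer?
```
Call trace:
total(items=[7, 7, 9, 24])
  total(items=[7, 9, 24])
    total(items=[9, 24])
      total(items=[24])
        total(items=[])
        -> return 0
      -> return 24
    -> return 33
  -> return 40
-> return 47

Final answer: 47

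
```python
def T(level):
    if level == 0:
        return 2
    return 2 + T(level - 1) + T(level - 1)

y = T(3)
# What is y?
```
Call trace (a repeated sub-call is expanded the first time; later identical calls just restate its return value):
T(level=3)
  T(level=2)
    T(level=1)
      T(level=0)
      -> return 2
      T(level=0)
      -> return 2
    -> return 6
    T(level=1) -> return 6  (same call as traced above)
  -> return 14
  T(level=2) -> return 14  (same call as traced above)
-> return 30

Final answer: 30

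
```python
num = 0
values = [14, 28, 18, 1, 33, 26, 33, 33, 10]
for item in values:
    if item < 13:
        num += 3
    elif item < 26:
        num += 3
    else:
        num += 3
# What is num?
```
Trace:
  num=0
  num=3, item=14
  num=6, item=28
  num=9, item=18
  num=12, item=1
  num=15, item=33
  num=18, item=26
  num=21, item=33
  num=24, item=33
  num=27, item=10

Final answer: 27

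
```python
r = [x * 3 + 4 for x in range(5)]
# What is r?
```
Trace:
  x=0
  x=1
  x=2
  x=3
  x=4
  r=[4, 7, 10, 13, 16]

Final answer: [4, 7, 10, 13, 16]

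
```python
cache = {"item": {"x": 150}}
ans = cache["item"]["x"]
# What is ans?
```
Trace:
  cache={'item': {'x': 150}}
  cache={'item': {'x': 150}}, ans=150

Final answer: 150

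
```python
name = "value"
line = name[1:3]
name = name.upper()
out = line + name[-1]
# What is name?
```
Trace:
  name='value'
  name='value', line='al'
  name='VALUE', line='al'
  name='VALUE', line='al', out='alE'

Final answer: 'VALUE'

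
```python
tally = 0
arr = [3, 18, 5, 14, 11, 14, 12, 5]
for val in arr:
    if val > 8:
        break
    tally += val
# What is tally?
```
Trace:
  tally=0
  tally=3, val=3
  tally=3, val=18

Final answer: 3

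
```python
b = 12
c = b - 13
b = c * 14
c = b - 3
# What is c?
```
Trace:
  b=12
  b=12, c=-1
  b=-14, c=-1
  b=-14, c=-17

Final answer: -17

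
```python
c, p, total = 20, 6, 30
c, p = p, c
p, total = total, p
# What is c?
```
Trace:
  c=20, p=6, total=30
  c=6, p=20, total=30
  c=6, p=30, total=20

Final answer: 6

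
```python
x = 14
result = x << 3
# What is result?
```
Trace:
  x=14
  x=14, result=112

Final answer: 112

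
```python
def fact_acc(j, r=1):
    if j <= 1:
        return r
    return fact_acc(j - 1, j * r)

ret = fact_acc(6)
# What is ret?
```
Call trace:
fact_acc(j=6, r=1)
  fact_acc(j=5, r=6)
    fact_acc(j=4, r=30)
      fact_acc(j=3, r=120)
        fact_acc(j=2, r=360)
          fact_acc(j=1, r=720)
          -> return 720
        -> return 720
      -> return 720
    -> return 720
  -> return 720
-> return 720

Final answer: 720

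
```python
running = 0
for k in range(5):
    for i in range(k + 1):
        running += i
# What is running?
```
Trace:
  running=0
  running=0, k=0, i=0
  running=0, k=1, i=0
  running=1, k=1, i=1
  running=1, k=2, i=0
  running=2, k=2, i=1
  running=4, k=2, i=2
  running=4, k=3, i=0
  running=5, k=3, i=1
  running=7, k=3, i=2
  running=10, k=3, i=3
  running=10, k=4, i=0
  running=11, k=4, i=1
  running=13, k=4, i=2
  running=16, k=4, i=3
  running=20, k=4, i=4

Final answer: 20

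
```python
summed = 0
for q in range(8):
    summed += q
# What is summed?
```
Trace:
  summed=0
  summed=0, q=0
  summed=1, q=1
  summed=3, q=2
  summed=6, q=3
  summed=10, q=4
  summed=15, q=5
  summed=21, q=6
  summed=28, q=7

Final answer: 28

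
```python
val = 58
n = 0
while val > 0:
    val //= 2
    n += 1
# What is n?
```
Trace:
  val=58
  val=58, n=0
  val=29, n=1
  val=14, n=2
  val=7, n=3
  val=3, n=4
  val=1, n=5
  val=0, n=6

Final answer: 6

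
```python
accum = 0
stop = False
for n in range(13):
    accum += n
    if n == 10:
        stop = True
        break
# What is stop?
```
Trace:
  accum=0
  accum=0, stop=False
  accum=0, stop=False, n=0
  accum=1, stop=False, n=1
  accum=3, stop=False, n=2
  accum=6, stop=False, n=3
  accum=10, stop=False, n=4
  accum=15, stop=False, n=5
  accum=21, stop=False, n=6
  accum=28, stop=False, n=7
  accum=36, stop=False, n=8
  accum=45, stop=False, n=9
  accum=55, stop=True, n=10

Final answer: True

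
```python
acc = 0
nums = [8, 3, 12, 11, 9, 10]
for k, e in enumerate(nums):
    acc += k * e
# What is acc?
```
Trace:
  acc=0
  acc=0, k=0, e=8
  acc=3, k=1, e=3
  acc=27, k=2, e=12
  acc=60, k=3, e=11
  acc=96, k=4, e=9
  acc=146, k=5, e=10

Final answer: 146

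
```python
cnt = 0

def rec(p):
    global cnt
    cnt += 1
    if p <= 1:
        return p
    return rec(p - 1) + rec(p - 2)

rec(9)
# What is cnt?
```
Call trace (a repeated sub-call is expanded the first time; later identical calls just restate its return value):
rec(p=9)
  rec(p=8)
    rec(p=7)
      rec(p=6)
        rec(p=5)
          rec(p=4)
            rec(p=3)
              rec(p=2)
                rec(p=1)
                -> return 1
                rec(p=0)
                -> return 0
              -> return 1
              rec(p=1)
              -> return 1
            -> return 2
            rec(p=2) -> return 1  (same call as traced above)
          -> return 3
          rec(p=3) -> return 2  (same call as traced above)
        -> return 5
        rec(p=4) -> return 3  (same call as traced above)
      -> return 8
      rec(p=5) -> return 5  (same call as traced above)
    -> return 13
    rec(p=6) -> return 8  (same call as traced above)
  -> return 21
  rec(p=7) -> return 13  (same call as traced above)
-> return 34

cnt is incremented once per call, so count the calls in each subtree. Let C(p) = number of calls made by rec(p).
C(0) = C(1) = 1 (base case, no recursion); C(p) = 1 + C(p - 1) + C(p - 2) otherwise.
C(2) = 1 + C(1) + C(0) = 1 + 1 + 1 = 3
C(3) = 1 + C(2) + C(1) = 1 + 3 + 1 = 5
C(4) = 1 + C(3) + C(2) = 1 + 5 + 3 = 9
C(5) = 1 + C(4) + C(3) = 1 + 9 + 5 = 15
C(6) = 1 + C(5) + C(4) = 1 + 15 + 9 = 25
C(7) = 1 + C(6) + C(5) = 1 + 25 + 15 = 41
C(8) = 1 + C(7) + C(6) = 1 + 41 + 25 = 67
C(9) = 1 + C(8) + C(7) = 1 + 67 + 41 = 109
cnt = C(9) = 109

Final answer: 109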